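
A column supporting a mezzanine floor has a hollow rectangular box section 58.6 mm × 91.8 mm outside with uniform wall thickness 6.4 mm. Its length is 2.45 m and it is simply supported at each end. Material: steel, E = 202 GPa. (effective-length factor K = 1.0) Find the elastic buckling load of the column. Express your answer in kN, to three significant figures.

Inner dimensions: h_i = 91.8 − 2×6.4 = 79.00 mm, b_i = 58.6 − 2×6.4 = 45.80 mm
Weak-axis I_min = (h_o·b_o³ − h_i·b_i³)/12 with b_o = 58.6, b_i = 45.80 mm (shorter outer/inner sides).
I_min = (91.8×58.6³ − 79.00×45.80³)/12 = 9.069×10^5 mm⁴
I = 9.069×10^5 mm⁴ = 9.069×10^-7 m⁴
Effective length L_e = K·L = 1 × 2.45 = 2.450 m
P_cr = π²EI / L_e² = π² × 202×10⁹ × 9.069×10^-7 / 2.450² = 3.012×10^5 N

P_cr ≈ 301 kN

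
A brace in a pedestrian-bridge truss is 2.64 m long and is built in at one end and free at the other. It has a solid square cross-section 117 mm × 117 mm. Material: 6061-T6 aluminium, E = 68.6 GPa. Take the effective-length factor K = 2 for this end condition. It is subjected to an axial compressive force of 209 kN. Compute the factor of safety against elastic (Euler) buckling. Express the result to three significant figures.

I = a⁴/12 = 117⁴/12 = 1.562×10^7 mm⁴
I = 1.562×10^7 mm⁴ = 1.562×10^-5 m⁴
Effective length L_e = K·L = 2 × 2.64 = 5.280 m
P_cr = π²EI / L_e² = π² × 68.6×10⁹ × 1.562×10^-5 / 5.280² = 3.792×10^5 N
Factor of safety n = P_cr / P = 379.24 / 209 = 1.81

n ≈ 1.81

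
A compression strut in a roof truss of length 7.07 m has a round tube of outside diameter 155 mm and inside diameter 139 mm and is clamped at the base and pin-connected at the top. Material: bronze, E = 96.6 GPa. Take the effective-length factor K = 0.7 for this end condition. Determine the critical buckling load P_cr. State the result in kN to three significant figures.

P_cr ≈ 390 kN

d_o = 155 mm, d_i = 139 mm
I = π(d_o⁴ − d_i⁴)/64 = π(155⁴ − 139.0⁴)/64 = 1.001×10^7 mm⁴
I = 1.001×10^7 mm⁴ = 1.001×10^-5 m⁴
Effective length L_e = K·L = 0.7 × 7.07 = 4.949 m
P_cr = π²EI / L_e² = π² × 96.6×10⁹ × 1.001×10^-5 / 4.949² = 3.896×10^5 N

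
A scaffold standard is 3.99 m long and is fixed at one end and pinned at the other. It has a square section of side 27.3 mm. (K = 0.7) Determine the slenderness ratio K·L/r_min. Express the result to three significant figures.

For a square r = a/√12 = 27.3/√12 = 7.881 mm
L_e = K·L = 0.7 × 3.99 m = 2.793 m = 2793.0 mm
λ = L_e / r_min = 2793.0 / 7.881 = 354

λ ≈ 354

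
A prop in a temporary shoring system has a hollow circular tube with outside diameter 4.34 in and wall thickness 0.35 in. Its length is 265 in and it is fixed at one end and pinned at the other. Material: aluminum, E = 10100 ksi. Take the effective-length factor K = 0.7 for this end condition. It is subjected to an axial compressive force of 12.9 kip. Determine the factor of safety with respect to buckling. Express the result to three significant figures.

Inner diameter d_i = 4.34 − 2×0.35 = 3.640 in
I = π(d_o⁴ − d_i⁴)/64 = π(4.34⁴ − 3.640⁴)/64 = 8.798 in⁴
Effective length L_e = K·L = 0.7 × 265 = 185.5 in
P_cr = π²EI / L_e² = π² × 10100×10³ × 8.798 / 185.5² = 2.549×10^4 lb
Factor of safety n = P_cr / P = 25.486 / 12.9 = 1.98

n ≈ 1.98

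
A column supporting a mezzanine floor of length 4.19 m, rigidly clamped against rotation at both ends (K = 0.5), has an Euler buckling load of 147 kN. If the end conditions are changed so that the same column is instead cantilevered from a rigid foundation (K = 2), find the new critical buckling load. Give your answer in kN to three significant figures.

P_cr ≈ 9.19 kN

P_cr ∝ 1/K², so P_cr,new = P_cr,old × (K_old/K_new)² = 147 × (0.5/2)²
= 147 × 0.06250 = 9.19 kN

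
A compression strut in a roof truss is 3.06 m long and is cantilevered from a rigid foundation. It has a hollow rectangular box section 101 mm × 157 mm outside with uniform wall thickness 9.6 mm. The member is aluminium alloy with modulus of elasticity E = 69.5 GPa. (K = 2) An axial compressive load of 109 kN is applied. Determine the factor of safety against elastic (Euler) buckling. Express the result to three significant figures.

Inner dimensions: h_i = 157 − 2×9.6 = 137.8 mm, b_i = 101 − 2×9.6 = 81.80 mm
Weak-axis I_min = (h_o·b_o³ − h_i·b_i³)/12 with b_o = 101, b_i = 81.80 mm (shorter outer/inner sides).
I_min = (157×101³ − 137.8×81.80³)/12 = 7.194×10^6 mm⁴
I = 7.194×10^6 mm⁴ = 7.194×10^-6 m⁴
Effective length L_e = K·L = 2 × 3.06 = 6.120 m
P_cr = π²EI / L_e² = π² × 69.5×10⁹ × 7.194×10^-6 / 6.120² = 1.318×10^5 N
Factor of safety n = P_cr / P = 131.76 / 109 = 1.21

n ≈ 1.21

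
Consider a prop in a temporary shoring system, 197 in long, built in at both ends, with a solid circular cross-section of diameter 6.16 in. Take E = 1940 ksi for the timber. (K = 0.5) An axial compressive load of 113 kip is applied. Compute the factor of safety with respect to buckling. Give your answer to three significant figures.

I = πd⁴/64 = π×6.16⁴/64 = 70.68 in⁴
Effective length L_e = K·L = 0.5 × 197 = 98.50 in
P_cr = π²EI / L_e² = π² × 1940×10³ × 70.68 / 98.50² = 1.395×10^5 lb
Factor of safety n = P_cr / P = 139.48 / 113 = 1.23

n ≈ 1.23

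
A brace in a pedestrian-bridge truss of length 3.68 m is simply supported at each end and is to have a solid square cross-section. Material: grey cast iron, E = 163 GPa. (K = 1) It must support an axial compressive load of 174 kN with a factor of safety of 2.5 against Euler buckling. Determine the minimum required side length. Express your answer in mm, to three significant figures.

Required P_cr = n·P = 2.5 × 174 = 435.0 kN
L_e = K·L = 1 × 3.68 = 3.680 m
Required I = P_cr·L_e²/(π²E) = 4.350×10^5 × 3.680² / (π² × 1.63×10^11) = 3.662×10^-6 m⁴
I_req = 3.662×10^6 mm⁴
Solid square: I = a⁴/12  ⇒  a = (12I)^(1/4) = (12×3.662×10^6)^(1/4) = 81.4 mm

a ≈ 81.4 mm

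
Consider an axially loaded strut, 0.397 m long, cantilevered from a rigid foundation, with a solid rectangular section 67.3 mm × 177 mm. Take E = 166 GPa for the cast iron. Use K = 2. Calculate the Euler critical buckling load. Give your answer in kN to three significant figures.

Buckling occurs about the weak axis: I_min = h·b³/12 with b = 67.3 mm (the shorter side).
I_min = 177×67.3³/12 = 4.496×10^6 mm⁴
I = 4.496×10^6 mm⁴ = 4.496×10^-6 m⁴
Effective length L_e = K·L = 2 × 0.397 = 0.7940 m
P_cr = π²EI / L_e² = π² × 166×10⁹ × 4.496×10^-6 / 0.7940² = 1.168×10^7 N

P_cr ≈ 11700 kN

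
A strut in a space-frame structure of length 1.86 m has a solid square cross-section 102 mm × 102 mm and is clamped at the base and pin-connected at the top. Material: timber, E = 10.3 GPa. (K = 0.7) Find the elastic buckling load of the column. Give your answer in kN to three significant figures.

P_cr ≈ 541 kN

I = a⁴/12 = 102⁴/12 = 9.020×10^6 mm⁴
I = 9.020×10^6 mm⁴ = 9.020×10^-6 m⁴
Effective length L_e = K·L = 0.7 × 1.86 = 1.302 m
P_cr = π²EI / L_e² = π² × 10.3×10⁹ × 9.020×10^-6 / 1.302² = 5.409×10^5 N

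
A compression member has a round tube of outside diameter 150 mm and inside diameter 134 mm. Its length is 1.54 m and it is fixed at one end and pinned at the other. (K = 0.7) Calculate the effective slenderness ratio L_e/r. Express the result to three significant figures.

λ ≈ 21.4

d_o = 150 mm, d_i = 134 mm
I = π(d_o⁴ − d_i⁴)/64 = π(150⁴ − 134.0⁴)/64 = 9.024×10^6 mm⁴
A = 3.569×10^3 mm²;  r_min = √(I/A) = √(9.024×10^6/3.569×10^3) = 50.28 mm
L_e = K·L = 0.7 × 1.54 m = 1.078 m = 1078.0 mm
λ = L_e / r_min = 1078.0 / 50.28 = 21.4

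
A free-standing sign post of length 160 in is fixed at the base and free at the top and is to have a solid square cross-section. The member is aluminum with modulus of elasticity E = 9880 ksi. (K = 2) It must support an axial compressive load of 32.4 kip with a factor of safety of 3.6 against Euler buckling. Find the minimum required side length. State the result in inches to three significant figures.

Required P_cr = n·P = 3.6 × 32.4 = 116.6 kip
L_e = K·L = 2 × 160 = 320.0 in
Required I = P_cr·L_e²/(π²E) = 1.166×10^5 × 320.0² / (π² × 9.88×10^6) = 122.5 in⁴
Solid square: I = a⁴/12  ⇒  a = (12I)^(1/4) = (12×122.5)^(1/4) = 6.19 in

a ≈ 6.19 in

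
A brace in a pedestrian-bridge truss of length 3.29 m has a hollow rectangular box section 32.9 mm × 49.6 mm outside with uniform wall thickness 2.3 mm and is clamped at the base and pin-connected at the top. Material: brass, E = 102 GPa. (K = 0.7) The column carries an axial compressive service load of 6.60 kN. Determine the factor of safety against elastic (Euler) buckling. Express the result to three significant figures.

n ≈ 1.79

Inner dimensions: h_i = 49.6 − 2×2.3 = 45.00 mm, b_i = 32.9 − 2×2.3 = 28.30 mm
Weak-axis I_min = (h_o·b_o³ − h_i·b_i³)/12 with b_o = 32.9, b_i = 28.30 mm (shorter outer/inner sides).
I_min = (49.6×32.9³ − 45.00×28.30³)/12 = 6.220×10^4 mm⁴
I = 6.220×10^4 mm⁴ = 6.220×10^-8 m⁴
Effective length L_e = K·L = 0.7 × 3.29 = 2.303 m
P_cr = π²EI / L_e² = π² × 102×10⁹ × 6.220×10^-8 / 2.303² = 1.181×10^4 N
Factor of safety n = P_cr / P = 11.806 / 6.60 = 1.79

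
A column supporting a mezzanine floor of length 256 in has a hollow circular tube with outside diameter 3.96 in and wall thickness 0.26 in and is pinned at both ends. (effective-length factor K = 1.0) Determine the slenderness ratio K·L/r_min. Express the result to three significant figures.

Inner diameter d_i = 3.96 − 2×0.26 = 3.440 in
I = π(d_o⁴ − d_i⁴)/64 = π(3.96⁴ − 3.440⁴)/64 = 5.197 in⁴
A = 3.022 in²;  r_min = √(I/A) = √(5.197/3.022) = 1.311 in
L_e = K·L = 1 × 256 = 256.0 in
λ = L_e / r_min = 256.00 / 1.311 = 195

λ ≈ 195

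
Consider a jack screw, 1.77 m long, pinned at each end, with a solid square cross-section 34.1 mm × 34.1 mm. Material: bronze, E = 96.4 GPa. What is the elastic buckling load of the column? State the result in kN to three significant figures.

P_cr ≈ 34.2 kN

I = a⁴/12 = 34.1⁴/12 = 1.127×10^5 mm⁴
I = 1.127×10^5 mm⁴ = 1.127×10^-7 m⁴
Effective length L_e = K·L = 1 × 1.77 = 1.770 m
P_cr = π²EI / L_e² = π² × 96.4×10⁹ × 1.127×10^-7 / 1.770² = 3.422×10^4 N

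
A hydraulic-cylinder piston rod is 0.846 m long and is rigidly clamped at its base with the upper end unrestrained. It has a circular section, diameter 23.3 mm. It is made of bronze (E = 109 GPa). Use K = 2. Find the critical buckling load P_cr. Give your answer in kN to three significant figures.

I = πd⁴/64 = π×23.3⁴/64 = 1.447×10^4 mm⁴
I = 1.447×10^4 mm⁴ = 1.447×10^-8 m⁴
Effective length L_e = K·L = 2 × 0.846 = 1.692 m
P_cr = π²EI / L_e² = π² × 109×10⁹ × 1.447×10^-8 / 1.692² = 5.436×10^3 N

P_cr ≈ 5.44 kN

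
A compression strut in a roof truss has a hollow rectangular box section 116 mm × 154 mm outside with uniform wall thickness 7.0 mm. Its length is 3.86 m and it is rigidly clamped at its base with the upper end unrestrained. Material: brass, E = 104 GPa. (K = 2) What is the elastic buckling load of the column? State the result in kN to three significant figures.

P_cr ≈ 132 kN

Inner dimensions: h_i = 154 − 2×7.0 = 140.0 mm, b_i = 116 − 2×7.0 = 102.0 mm
Weak-axis I_min = (h_o·b_o³ − h_i·b_i³)/12 with b_o = 116, b_i = 102.0 mm (shorter outer/inner sides).
I_min = (154×116³ − 140.0×102.0³)/12 = 7.651×10^6 mm⁴
I = 7.651×10^6 mm⁴ = 7.651×10^-6 m⁴
Effective length L_e = K·L = 2 × 3.86 = 7.720 m
P_cr = π²EI / L_e² = π² × 104×10⁹ × 7.651×10^-6 / 7.720² = 1.318×10^5 N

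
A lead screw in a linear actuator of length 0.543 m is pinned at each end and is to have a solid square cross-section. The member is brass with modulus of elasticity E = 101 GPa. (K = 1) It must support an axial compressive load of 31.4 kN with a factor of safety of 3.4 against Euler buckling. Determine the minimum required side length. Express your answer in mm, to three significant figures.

a ≈ 24.8 mm

Required P_cr = n·P = 3.4 × 31.4 = 106.8 kN
L_e = K·L = 1 × 0.543 = 0.5430 m
Required I = P_cr·L_e²/(π²E) = 1.068×10^5 × 0.5430² / (π² × 1.01×10^11) = 3.158×10^-8 m⁴
I_req = 3.158×10^4 mm⁴
Solid square: I = a⁴/12  ⇒  a = (12I)^(1/4) = (12×3.158×10^4)^(1/4) = 24.8 mm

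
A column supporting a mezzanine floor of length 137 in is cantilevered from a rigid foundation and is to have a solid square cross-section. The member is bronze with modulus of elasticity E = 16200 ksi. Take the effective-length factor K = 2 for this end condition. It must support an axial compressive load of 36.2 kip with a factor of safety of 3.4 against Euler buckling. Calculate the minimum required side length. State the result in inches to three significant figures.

a ≈ 5.13 in

Required P_cr = n·P = 3.4 × 36.2 = 123.1 kip
L_e = K·L = 2 × 137 = 274.0 in
Required I = P_cr·L_e²/(π²E) = 1.231×10^5 × 274.0² / (π² × 1.62×10^7) = 57.79 in⁴
Solid square: I = a⁴/12  ⇒  a = (12I)^(1/4) = (12×57.79)^(1/4) = 5.13 in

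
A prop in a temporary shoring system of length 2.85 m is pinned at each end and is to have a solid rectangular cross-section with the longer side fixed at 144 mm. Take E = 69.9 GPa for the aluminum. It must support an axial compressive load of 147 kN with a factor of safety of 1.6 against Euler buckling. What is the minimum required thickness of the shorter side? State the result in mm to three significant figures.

b ≈ 61.3 mm

Required P_cr = n·P = 1.6 × 147 = 235.2 kN
L_e = K·L = 1 × 2.85 = 2.850 m
Required I = P_cr·L_e²/(π²E) = 2.352×10^5 × 2.850² / (π² × 6.99×10^10) = 2.769×10^-6 m⁴
I_req = 2.769×10^6 mm⁴
Rectangle, weak axis: I_min = h·b³/12 with h = 144 mm fixed  ⇒  b = (12I/h)^(1/3) = 61.3 mm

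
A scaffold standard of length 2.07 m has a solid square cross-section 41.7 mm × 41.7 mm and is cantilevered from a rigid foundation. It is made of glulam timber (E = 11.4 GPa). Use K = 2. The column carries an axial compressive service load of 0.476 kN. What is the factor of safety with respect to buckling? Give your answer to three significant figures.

n ≈ 3.48

I = a⁴/12 = 41.7⁴/12 = 2.520×10^5 mm⁴
I = 2.520×10^5 mm⁴ = 2.520×10^-7 m⁴
Effective length L_e = K·L = 2 × 2.07 = 4.140 m
P_cr = π²EI / L_e² = π² × 11.4×10⁹ × 2.520×10^-7 / 4.140² = 1.654×10^3 N
Factor of safety n = P_cr / P = 1.6541 / 0.476 = 3.48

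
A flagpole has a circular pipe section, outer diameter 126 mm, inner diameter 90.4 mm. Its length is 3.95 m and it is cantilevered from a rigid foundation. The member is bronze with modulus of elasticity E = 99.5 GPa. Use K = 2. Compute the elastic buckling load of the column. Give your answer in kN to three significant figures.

d_o = 126 mm, d_i = 90.4 mm
I = π(d_o⁴ − d_i⁴)/64 = π(126⁴ − 90.40⁴)/64 = 9.094×10^6 mm⁴
I = 9.094×10^6 mm⁴ = 9.094×10^-6 m⁴
Effective length L_e = K·L = 2 × 3.95 = 7.900 m
P_cr = π²EI / L_e² = π² × 99.5×10⁹ × 9.094×10^-6 / 7.900² = 1.431×10^5 N

P_cr ≈ 143 kN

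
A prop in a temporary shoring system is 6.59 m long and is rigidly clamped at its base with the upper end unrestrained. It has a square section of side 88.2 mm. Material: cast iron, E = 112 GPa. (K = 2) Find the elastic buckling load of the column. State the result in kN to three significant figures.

P_cr ≈ 32.1 kN

I = a⁴/12 = 88.2⁴/12 = 5.043×10^6 mm⁴
I = 5.043×10^6 mm⁴ = 5.043×10^-6 m⁴
Effective length L_e = K·L = 2 × 6.59 = 13.18 m
P_cr = π²EI / L_e² = π² × 112×10⁹ × 5.043×10^-6 / 13.18² = 3.209×10^4 N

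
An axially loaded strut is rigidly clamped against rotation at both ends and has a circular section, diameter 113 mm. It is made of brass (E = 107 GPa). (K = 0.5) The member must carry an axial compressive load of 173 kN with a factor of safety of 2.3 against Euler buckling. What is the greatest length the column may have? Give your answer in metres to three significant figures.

I = πd⁴/64 = π×113⁴/64 = 8.004×10^6 mm⁴
I = 8.004×10^-6 m⁴
Required critical load P_cr = n·P = 2.3 × 173 = 397.9 kN = 3.979×10^5 N
From P_cr = π²EI/(K·L)²:  L = (1/K)·√(π²EI/P_cr) = (1/0.5)·√(π²×1.07×10^11×8.004×10^-6/3.979×10^5)
L = 9.22 m

L_max ≈ 9.22 m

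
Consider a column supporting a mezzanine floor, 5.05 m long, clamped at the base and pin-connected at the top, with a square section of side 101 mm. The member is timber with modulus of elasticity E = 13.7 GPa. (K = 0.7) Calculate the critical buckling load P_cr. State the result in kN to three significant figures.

I = a⁴/12 = 101⁴/12 = 8.672×10^6 mm⁴
I = 8.672×10^6 mm⁴ = 8.672×10^-6 m⁴
Effective length L_e = K·L = 0.7 × 5.05 = 3.535 m
P_cr = π²EI / L_e² = π² × 13.7×10⁹ × 8.672×10^-6 / 3.535² = 9.383×10^4 N

P_cr ≈ 93.8 kN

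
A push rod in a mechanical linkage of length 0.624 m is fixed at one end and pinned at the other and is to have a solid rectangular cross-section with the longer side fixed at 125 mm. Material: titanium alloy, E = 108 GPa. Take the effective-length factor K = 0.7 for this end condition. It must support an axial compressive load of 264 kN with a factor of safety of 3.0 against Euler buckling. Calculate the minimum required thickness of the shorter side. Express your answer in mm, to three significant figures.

b ≈ 23.9 mm

Required P_cr = n·P = 3.0 × 264 = 792.0 kN
L_e = K·L = 0.7 × 0.624 = 0.4368 m
Required I = P_cr·L_e²/(π²E) = 7.920×10^5 × 0.4368² / (π² × 1.08×10^11) = 1.418×10^-7 m⁴
I_req = 1.418×10^5 mm⁴
Rectangle, weak axis: I_min = h·b³/12 with h = 125 mm fixed  ⇒  b = (12I/h)^(1/3) = 23.9 mm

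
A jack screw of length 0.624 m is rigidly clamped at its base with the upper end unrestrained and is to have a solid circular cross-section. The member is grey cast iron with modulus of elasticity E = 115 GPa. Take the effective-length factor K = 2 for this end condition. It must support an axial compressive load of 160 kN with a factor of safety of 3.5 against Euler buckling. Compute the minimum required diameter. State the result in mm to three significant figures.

d ≈ 62.9 mm

Required P_cr = n·P = 3.5 × 160 = 560.0 kN
L_e = K·L = 2 × 0.624 = 1.248 m
Required I = P_cr·L_e²/(π²E) = 5.600×10^5 × 1.248² / (π² × 1.15×10^11) = 7.685×10^-7 m⁴
I_req = 7.685×10^5 mm⁴
Solid circle: I = πd⁴/64  ⇒  d = (64I/π)^(1/4) = (64×7.685×10^5/π)^(1/4) = 62.9 mm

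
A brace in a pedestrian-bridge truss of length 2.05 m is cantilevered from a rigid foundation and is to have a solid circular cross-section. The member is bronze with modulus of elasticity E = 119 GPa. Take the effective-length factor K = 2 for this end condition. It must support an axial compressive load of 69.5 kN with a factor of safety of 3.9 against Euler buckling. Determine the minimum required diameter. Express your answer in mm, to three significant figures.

Required P_cr = n·P = 3.9 × 69.5 = 271.0 kN
L_e = K·L = 2 × 2.05 = 4.100 m
Required I = P_cr·L_e²/(π²E) = 2.711×10^5 × 4.100² / (π² × 1.19×10^11) = 3.879×10^-6 m⁴
I_req = 3.879×10^6 mm⁴
Solid circle: I = πd⁴/64  ⇒  d = (64I/π)^(1/4) = (64×3.879×10^6/π)^(1/4) = 94.3 mm

d ≈ 94.3 mm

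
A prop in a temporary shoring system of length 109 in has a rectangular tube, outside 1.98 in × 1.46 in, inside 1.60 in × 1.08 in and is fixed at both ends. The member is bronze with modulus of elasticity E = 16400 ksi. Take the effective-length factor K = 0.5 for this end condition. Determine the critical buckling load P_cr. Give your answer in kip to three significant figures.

P_cr ≈ 18.8 kip

Weak-axis I_min = (h_o·b_o³ − h_i·b_i³)/12 with b_o = 1.46, b_i = 1.080 in (shorter outer/inner sides).
I_min = (1.98×1.46³ − 1.600×1.080³)/12 = 0.3455 in⁴
Effective length L_e = K·L = 0.5 × 109 = 54.50 in
P_cr = π²EI / L_e² = π² × 16400×10³ × 0.3455 / 54.50² = 1.883×10^4 lb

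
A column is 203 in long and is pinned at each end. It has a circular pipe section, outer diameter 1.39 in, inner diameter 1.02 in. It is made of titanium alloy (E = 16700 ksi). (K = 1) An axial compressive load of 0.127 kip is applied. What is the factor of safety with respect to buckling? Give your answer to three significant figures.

d_o = 1.39 in, d_i = 1.02 in
I = π(d_o⁴ − d_i⁴)/64 = π(1.39⁴ − 1.020⁴)/64 = 0.1301 in⁴
Effective length L_e = K·L = 1 × 203 = 203.0 in
P_cr = π²EI / L_e² = π² × 16700×10³ × 0.1301 / 203.0² = 520.4 lb
Factor of safety n = P_cr / P = 0.52040 / 0.127 = 4.10

n ≈ 4.10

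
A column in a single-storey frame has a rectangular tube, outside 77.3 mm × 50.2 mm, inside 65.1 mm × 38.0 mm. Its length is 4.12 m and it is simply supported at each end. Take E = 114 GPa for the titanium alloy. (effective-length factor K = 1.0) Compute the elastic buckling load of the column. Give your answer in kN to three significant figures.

Weak-axis I_min = (h_o·b_o³ − h_i·b_i³)/12 with b_o = 50.2, b_i = 38.00 mm (shorter outer/inner sides).
I_min = (77.3×50.2³ − 65.10×38.00³)/12 = 5.172×10^5 mm⁴
I = 5.172×10^5 mm⁴ = 5.172×10^-7 m⁴
Effective length L_e = K·L = 1 × 4.12 = 4.120 m
P_cr = π²EI / L_e² = π² × 114×10⁹ × 5.172×10^-7 / 4.120² = 3.428×10^4 N

P_cr ≈ 34.3 kN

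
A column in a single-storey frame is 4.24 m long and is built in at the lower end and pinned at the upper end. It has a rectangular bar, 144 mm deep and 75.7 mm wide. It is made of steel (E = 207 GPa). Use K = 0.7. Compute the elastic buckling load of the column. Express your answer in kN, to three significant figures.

P_cr ≈ 1210 kN

Buckling occurs about the weak axis: I_min = h·b³/12 with b = 75.7 mm (the shorter side).
I_min = 144×75.7³/12 = 5.206×10^6 mm⁴
I = 5.206×10^6 mm⁴ = 5.206×10^-6 m⁴
Effective length L_e = K·L = 0.7 × 4.24 = 2.968 m
P_cr = π²EI / L_e² = π² × 207×10⁹ × 5.206×10^-6 / 2.968² = 1.207×10^6 N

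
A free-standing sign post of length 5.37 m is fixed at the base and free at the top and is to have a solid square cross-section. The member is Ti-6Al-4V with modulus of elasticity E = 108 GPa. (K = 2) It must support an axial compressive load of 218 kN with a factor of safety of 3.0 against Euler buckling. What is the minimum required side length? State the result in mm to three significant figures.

Required P_cr = n·P = 3.0 × 218 = 654.0 kN
L_e = K·L = 2 × 5.37 = 10.74 m
Required I = P_cr·L_e²/(π²E) = 6.540×10^5 × 10.74² / (π² × 1.08×10^11) = 7.077×10^-5 m⁴
I_req = 7.077×10^7 mm⁴
Solid square: I = a⁴/12  ⇒  a = (12I)^(1/4) = (12×7.077×10^7)^(1/4) = 171 mm

a ≈ 171 mm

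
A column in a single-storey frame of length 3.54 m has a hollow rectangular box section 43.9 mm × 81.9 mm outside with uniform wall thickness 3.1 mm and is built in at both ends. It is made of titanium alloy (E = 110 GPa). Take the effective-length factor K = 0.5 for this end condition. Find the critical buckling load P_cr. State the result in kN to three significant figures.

P_cr ≈ 83.0 kN

Inner dimensions: h_i = 81.9 − 2×3.1 = 75.70 mm, b_i = 43.9 − 2×3.1 = 37.70 mm
Weak-axis I_min = (h_o·b_o³ − h_i·b_i³)/12 with b_o = 43.9, b_i = 37.70 mm (shorter outer/inner sides).
I_min = (81.9×43.9³ − 75.70×37.70³)/12 = 2.394×10^5 mm⁴
I = 2.394×10^5 mm⁴ = 2.394×10^-7 m⁴
Effective length L_e = K·L = 0.5 × 3.54 = 1.770 m
P_cr = π²EI / L_e² = π² × 110×10⁹ × 2.394×10^-7 / 1.770² = 8.296×10^4 N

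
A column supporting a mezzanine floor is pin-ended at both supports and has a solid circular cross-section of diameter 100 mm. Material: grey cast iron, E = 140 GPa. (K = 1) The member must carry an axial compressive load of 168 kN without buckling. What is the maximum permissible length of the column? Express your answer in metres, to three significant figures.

I = πd⁴/64 = π×100⁴/64 = 4.909×10^6 mm⁴
I = 4.909×10^-6 m⁴
At the buckling limit P_cr = P = 1.680×10^5 N
From P_cr = π²EI/(K·L)²:  L = (1/K)·√(π²EI/P_cr) = (1/1)·√(π²×1.40×10^11×4.909×10^-6/1.680×10^5)
L = 6.35 m

L_max ≈ 6.35 m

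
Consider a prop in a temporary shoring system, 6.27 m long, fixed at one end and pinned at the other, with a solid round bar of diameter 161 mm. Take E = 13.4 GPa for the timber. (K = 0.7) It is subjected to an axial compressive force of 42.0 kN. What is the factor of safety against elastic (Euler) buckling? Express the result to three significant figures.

I = πd⁴/64 = π×161⁴/64 = 3.298×10^7 mm⁴
I = 3.298×10^7 mm⁴ = 3.298×10^-5 m⁴
Effective length L_e = K·L = 0.7 × 6.27 = 4.389 m
P_cr = π²EI / L_e² = π² × 13.4×10⁹ × 3.298×10^-5 / 4.389² = 2.264×10^5 N
Factor of safety n = P_cr / P = 226.44 / 42.0 = 5.39

n ≈ 5.39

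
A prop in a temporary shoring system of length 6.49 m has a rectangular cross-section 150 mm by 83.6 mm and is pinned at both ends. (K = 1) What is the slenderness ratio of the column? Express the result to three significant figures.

Buckling occurs about the weak axis: I_min = h·b³/12 with b = 83.6 mm (the shorter side).
I_min = 150×83.6³/12 = 7.303×10^6 mm⁴
A = 1.254×10^4 mm²;  r_min = √(I/A) = √(7.303×10^6/1.254×10^4) = 24.13 mm
L_e = K·L = 1 × 6.49 m = 6.490 m = 6490.0 mm
λ = L_e / r_min = 6490.0 / 24.13 = 269

λ ≈ 269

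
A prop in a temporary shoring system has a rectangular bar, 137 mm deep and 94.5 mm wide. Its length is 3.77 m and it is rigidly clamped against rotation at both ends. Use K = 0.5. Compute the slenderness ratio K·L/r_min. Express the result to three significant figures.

λ ≈ 69.1

For a rectangle r_min = b/√12 = 94.5/√12 = 27.28 mm
L_e = K·L = 0.5 × 3.77 m = 1.885 m = 1885.0 mm
λ = L_e / r_min = 1885.0 / 27.28 = 69.1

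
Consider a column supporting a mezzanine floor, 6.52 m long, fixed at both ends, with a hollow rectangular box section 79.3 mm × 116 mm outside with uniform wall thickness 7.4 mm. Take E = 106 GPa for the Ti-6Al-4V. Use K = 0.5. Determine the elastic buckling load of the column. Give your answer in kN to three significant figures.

Inner dimensions: h_i = 116 − 2×7.4 = 101.2 mm, b_i = 79.3 − 2×7.4 = 64.50 mm
Weak-axis I_min = (h_o·b_o³ − h_i·b_i³)/12 with b_o = 79.3, b_i = 64.50 mm (shorter outer/inner sides).
I_min = (116×79.3³ − 101.2×64.50³)/12 = 2.558×10^6 mm⁴
I = 2.558×10^6 mm⁴ = 2.558×10^-6 m⁴
Effective length L_e = K·L = 0.5 × 6.52 = 3.260 m
P_cr = π²EI / L_e² = π² × 106×10⁹ × 2.558×10^-6 / 3.260² = 2.518×10^5 N

P_cr ≈ 252 kN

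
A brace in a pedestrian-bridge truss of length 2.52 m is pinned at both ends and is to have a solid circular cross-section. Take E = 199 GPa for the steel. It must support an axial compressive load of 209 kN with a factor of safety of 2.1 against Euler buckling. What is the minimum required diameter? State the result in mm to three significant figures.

Required P_cr = n·P = 2.1 × 209 = 438.9 kN
L_e = K·L = 1 × 2.52 = 2.520 m
Required I = P_cr·L_e²/(π²E) = 4.389×10^5 × 2.520² / (π² × 1.99×10^11) = 1.419×10^-6 m⁴
I_req = 1.419×10^6 mm⁴
Solid circle: I = πd⁴/64  ⇒  d = (64I/π)^(1/4) = (64×1.419×10^6/π)^(1/4) = 73.3 mm

d ≈ 73.3 mm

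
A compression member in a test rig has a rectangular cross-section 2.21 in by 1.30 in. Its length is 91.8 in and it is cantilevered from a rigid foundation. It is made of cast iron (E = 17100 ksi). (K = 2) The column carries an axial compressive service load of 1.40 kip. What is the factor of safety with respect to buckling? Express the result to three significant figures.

Buckling occurs about the weak axis: I_min = h·b³/12 with b = 1.30 in (the shorter side).
I_min = 2.21×1.30³/12 = 0.4046 in⁴
Effective length L_e = K·L = 2 × 91.8 = 183.6 in
P_cr = π²EI / L_e² = π² × 17100×10³ × 0.4046 / 183.6² = 2.026×10^3 lb
Factor of safety n = P_cr / P = 2.0258 / 1.40 = 1.45

n ≈ 1.45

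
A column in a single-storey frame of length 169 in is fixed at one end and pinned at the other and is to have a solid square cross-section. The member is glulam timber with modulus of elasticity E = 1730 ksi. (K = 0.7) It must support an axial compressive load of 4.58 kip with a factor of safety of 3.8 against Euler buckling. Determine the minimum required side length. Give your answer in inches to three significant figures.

Required P_cr = n·P = 3.8 × 4.58 = 17.40 kip
L_e = K·L = 0.7 × 169 = 118.3 in
Required I = P_cr·L_e²/(π²E) = 1.740×10^4 × 118.3² / (π² × 1.73×10^6) = 14.27 in⁴
Solid square: I = a⁴/12  ⇒  a = (12I)^(1/4) = (12×14.27)^(1/4) = 3.62 in

a ≈ 3.62 in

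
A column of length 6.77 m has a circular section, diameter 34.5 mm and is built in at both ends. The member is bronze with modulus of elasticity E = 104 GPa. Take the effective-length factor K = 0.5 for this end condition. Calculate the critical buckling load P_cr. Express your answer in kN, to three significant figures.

P_cr ≈ 6.23 kN

I = πd⁴/64 = π×34.5⁴/64 = 6.954×10^4 mm⁴
I = 6.954×10^4 mm⁴ = 6.954×10^-8 m⁴
Effective length L_e = K·L = 0.5 × 6.77 = 3.385 m
P_cr = π²EI / L_e² = π² × 104×10⁹ × 6.954×10^-8 / 3.385² = 6.230×10^3 N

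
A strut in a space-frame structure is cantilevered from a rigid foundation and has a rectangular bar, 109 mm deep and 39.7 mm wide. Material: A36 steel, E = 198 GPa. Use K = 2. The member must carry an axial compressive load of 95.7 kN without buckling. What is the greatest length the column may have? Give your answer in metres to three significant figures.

L_max ≈ 1.70 m

Buckling occurs about the weak axis: I_min = h·b³/12 with b = 39.7 mm (the shorter side).
I_min = 109×39.7³/12 = 5.684×10^5 mm⁴
I = 5.684×10^-7 m⁴
At the buckling limit P_cr = P = 9.570×10^4 N
From P_cr = π²EI/(K·L)²:  L = (1/K)·√(π²EI/P_cr) = (1/2)·√(π²×1.98×10^11×5.684×10^-7/9.570×10^4)
L = 1.70 m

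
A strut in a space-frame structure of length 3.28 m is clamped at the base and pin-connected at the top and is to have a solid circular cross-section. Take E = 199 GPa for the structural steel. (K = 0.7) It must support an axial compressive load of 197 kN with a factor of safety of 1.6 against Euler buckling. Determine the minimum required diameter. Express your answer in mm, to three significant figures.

Required P_cr = n·P = 1.6 × 197 = 315.2 kN
L_e = K·L = 0.7 × 3.28 = 2.296 m
Required I = P_cr·L_e²/(π²E) = 3.152×10^5 × 2.296² / (π² × 1.99×10^11) = 8.460×10^-7 m⁴
I_req = 8.460×10^5 mm⁴
Solid circle: I = πd⁴/64  ⇒  d = (64I/π)^(1/4) = (64×8.460×10^5/π)^(1/4) = 64.4 mm

d ≈ 64.4 mm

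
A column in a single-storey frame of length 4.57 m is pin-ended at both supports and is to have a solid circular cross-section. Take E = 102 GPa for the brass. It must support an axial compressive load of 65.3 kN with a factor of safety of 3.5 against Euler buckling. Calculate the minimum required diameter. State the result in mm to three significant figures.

d ≈ 99.1 mm

Required P_cr = n·P = 3.5 × 65.3 = 228.6 kN
L_e = K·L = 1 × 4.57 = 4.570 m
Required I = P_cr·L_e²/(π²E) = 2.285×10^5 × 4.570² / (π² × 1.02×10^11) = 4.741×10^-6 m⁴
I_req = 4.741×10^6 mm⁴
Solid circle: I = πd⁴/64  ⇒  d = (64I/π)^(1/4) = (64×4.741×10^6/π)^(1/4) = 99.1 mm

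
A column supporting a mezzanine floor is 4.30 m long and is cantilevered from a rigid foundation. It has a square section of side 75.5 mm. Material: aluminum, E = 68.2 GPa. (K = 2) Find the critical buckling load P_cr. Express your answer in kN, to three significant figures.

P_cr ≈ 24.6 kN

I = a⁴/12 = 75.5⁴/12 = 2.708×10^6 mm⁴
I = 2.708×10^6 mm⁴ = 2.708×10^-6 m⁴
Effective length L_e = K·L = 2 × 4.30 = 8.600 m
P_cr = π²EI / L_e² = π² × 68.2×10⁹ × 2.708×10^-6 / 8.600² = 2.464×10^4 N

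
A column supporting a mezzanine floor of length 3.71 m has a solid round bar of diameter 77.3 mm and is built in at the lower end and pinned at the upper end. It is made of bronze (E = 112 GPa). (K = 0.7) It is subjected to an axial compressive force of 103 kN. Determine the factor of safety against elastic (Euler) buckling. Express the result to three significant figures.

n ≈ 2.79

I = πd⁴/64 = π×77.3⁴/64 = 1.753×10^6 mm⁴
I = 1.753×10^6 mm⁴ = 1.753×10^-6 m⁴
Effective length L_e = K·L = 0.7 × 3.71 = 2.597 m
P_cr = π²EI / L_e² = π² × 112×10⁹ × 1.753×10^-6 / 2.597² = 2.873×10^5 N
Factor of safety n = P_cr / P = 287.25 / 103 = 2.79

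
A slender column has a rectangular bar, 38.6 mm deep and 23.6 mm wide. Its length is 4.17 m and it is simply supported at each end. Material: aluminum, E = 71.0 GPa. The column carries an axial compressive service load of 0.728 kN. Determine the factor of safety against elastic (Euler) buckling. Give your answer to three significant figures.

Buckling occurs about the weak axis: I_min = h·b³/12 with b = 23.6 mm (the shorter side).
I_min = 38.6×23.6³/12 = 4.228×10^4 mm⁴
I = 4.228×10^4 mm⁴ = 4.228×10^-8 m⁴
Effective length L_e = K·L = 1 × 4.17 = 4.170 m
P_cr = π²EI / L_e² = π² × 71.0×10⁹ × 4.228×10^-8 / 4.170² = 1.704×10^3 N
Factor of safety n = P_cr / P = 1.7038 / 0.728 = 2.34

n ≈ 2.34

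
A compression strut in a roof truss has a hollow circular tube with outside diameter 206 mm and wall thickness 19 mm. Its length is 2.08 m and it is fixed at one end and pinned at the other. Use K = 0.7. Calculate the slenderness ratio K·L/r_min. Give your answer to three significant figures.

λ ≈ 21.9

Inner diameter d_i = 206 − 2×19 = 168.0 mm
I = π(d_o⁴ − d_i⁴)/64 = π(206⁴ − 168.0⁴)/64 = 4.929×10^7 mm⁴
A = 1.116×10^4 mm²;  r_min = √(I/A) = √(4.929×10^7/1.116×10^4) = 66.45 mm
L_e = K·L = 0.7 × 2.08 m = 1.456 m = 1456.0 mm
λ = L_e / r_min = 1456.0 / 66.45 = 21.9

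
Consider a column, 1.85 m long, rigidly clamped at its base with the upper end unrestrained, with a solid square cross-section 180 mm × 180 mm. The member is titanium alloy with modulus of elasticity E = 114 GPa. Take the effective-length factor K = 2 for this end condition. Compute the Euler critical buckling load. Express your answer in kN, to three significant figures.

I = a⁴/12 = 180⁴/12 = 8.748×10^7 mm⁴
I = 8.748×10^7 mm⁴ = 8.748×10^-5 m⁴
Effective length L_e = K·L = 2 × 1.85 = 3.700 m
P_cr = π²EI / L_e² = π² × 114×10⁹ × 8.748×10^-5 / 3.700² = 7.190×10^6 N

P_cr ≈ 7190 kN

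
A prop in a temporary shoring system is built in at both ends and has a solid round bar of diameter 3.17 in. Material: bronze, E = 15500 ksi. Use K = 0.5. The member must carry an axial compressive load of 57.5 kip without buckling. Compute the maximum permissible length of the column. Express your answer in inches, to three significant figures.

L_max ≈ 230 in

I = πd⁴/64 = π×3.17⁴/64 = 4.957 in⁴
At the buckling limit P_cr = P = 5.750×10^4 lb
From P_cr = π²EI/(K·L)²:  L = (1/K)·√(π²EI/P_cr) = (1/0.5)·√(π²×1.55×10^7×4.957/5.750×10^4)
L = 230 in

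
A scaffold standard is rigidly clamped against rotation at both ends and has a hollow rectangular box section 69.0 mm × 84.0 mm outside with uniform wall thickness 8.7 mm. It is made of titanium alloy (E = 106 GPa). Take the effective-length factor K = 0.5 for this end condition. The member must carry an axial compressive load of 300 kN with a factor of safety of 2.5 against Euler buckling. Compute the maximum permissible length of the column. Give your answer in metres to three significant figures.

Inner dimensions: h_i = 84.0 − 2×8.7 = 66.60 mm, b_i = 69.0 − 2×8.7 = 51.60 mm
Weak-axis I_min = (h_o·b_o³ − h_i·b_i³)/12 with b_o = 69.0, b_i = 51.60 mm (shorter outer/inner sides).
I_min = (84.0×69.0³ − 66.60×51.60³)/12 = 1.537×10^6 mm⁴
I = 1.537×10^-6 m⁴
Required critical load P_cr = n·P = 2.5 × 300 = 750.0 kN = 7.500×10^5 N
From P_cr = π²EI/(K·L)²:  L = (1/K)·√(π²EI/P_cr) = (1/0.5)·√(π²×1.06×10^11×1.537×10^-6/7.500×10^5)
L = 2.93 m

L_max ≈ 2.93 m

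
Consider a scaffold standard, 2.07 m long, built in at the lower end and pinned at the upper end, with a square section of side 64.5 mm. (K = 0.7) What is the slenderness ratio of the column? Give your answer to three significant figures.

λ ≈ 77.8

I = a⁴/12 = 64.5⁴/12 = 1.442×10^6 mm⁴
A = 4.160×10^3 mm²;  r_min = √(I/A) = √(1.442×10^6/4.160×10^3) = 18.62 mm
L_e = K·L = 0.7 × 2.07 m = 1.449 m = 1449.0 mm
λ = L_e / r_min = 1449.0 / 18.62 = 77.8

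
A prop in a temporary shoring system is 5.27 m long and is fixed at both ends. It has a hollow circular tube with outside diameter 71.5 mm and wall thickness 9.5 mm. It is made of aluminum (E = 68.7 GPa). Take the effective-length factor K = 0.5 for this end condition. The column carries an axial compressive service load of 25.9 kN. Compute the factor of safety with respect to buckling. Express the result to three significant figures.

Inner diameter d_i = 71.5 − 2×9.5 = 52.50 mm
I = π(d_o⁴ − d_i⁴)/64 = π(71.5⁴ − 52.50⁴)/64 = 9.100×10^5 mm⁴
I = 9.100×10^5 mm⁴ = 9.100×10^-7 m⁴
Effective length L_e = K·L = 0.5 × 5.27 = 2.635 m
P_cr = π²EI / L_e² = π² × 68.7×10⁹ × 9.100×10^-7 / 2.635² = 8.887×10^4 N
Factor of safety n = P_cr / P = 88.865 / 25.9 = 3.43

n ≈ 3.43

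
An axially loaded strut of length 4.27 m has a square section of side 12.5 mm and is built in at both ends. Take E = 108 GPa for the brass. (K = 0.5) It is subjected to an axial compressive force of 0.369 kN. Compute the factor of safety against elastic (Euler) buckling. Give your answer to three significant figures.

n ≈ 1.29

I = a⁴/12 = 12.5⁴/12 = 2.035×10^3 mm⁴
I = 2.035×10^3 mm⁴ = 2.035×10^-9 m⁴
Effective length L_e = K·L = 0.5 × 4.27 = 2.135 m
P_cr = π²EI / L_e² = π² × 108×10⁹ × 2.035×10^-9 / 2.135² = 475.8 N
Factor of safety n = P_cr / P = 0.47576 / 0.369 = 1.29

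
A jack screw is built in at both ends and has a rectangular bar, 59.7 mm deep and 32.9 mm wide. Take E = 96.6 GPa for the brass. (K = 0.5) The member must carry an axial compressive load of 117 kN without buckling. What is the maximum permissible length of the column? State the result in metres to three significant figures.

L_max ≈ 2.40 m

Buckling occurs about the weak axis: I_min = h·b³/12 with b = 32.9 mm (the shorter side).
I_min = 59.7×32.9³/12 = 1.772×10^5 mm⁴
I = 1.772×10^-7 m⁴
At the buckling limit P_cr = P = 1.170×10^5 N
From P_cr = π²EI/(K·L)²:  L = (1/K)·√(π²EI/P_cr) = (1/0.5)·√(π²×9.66×10^10×1.772×10^-7/1.170×10^5)
L = 2.40 m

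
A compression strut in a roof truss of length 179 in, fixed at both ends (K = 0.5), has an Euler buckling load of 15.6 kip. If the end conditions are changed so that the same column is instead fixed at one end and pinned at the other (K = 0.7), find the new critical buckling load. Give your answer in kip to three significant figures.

P_cr ∝ 1/K², so P_cr,new = P_cr,old × (K_old/K_new)² = 15.6 × (0.5/0.7)²
= 15.6 × 0.5102 = 7.96 kip

P_cr ≈ 7.96 kip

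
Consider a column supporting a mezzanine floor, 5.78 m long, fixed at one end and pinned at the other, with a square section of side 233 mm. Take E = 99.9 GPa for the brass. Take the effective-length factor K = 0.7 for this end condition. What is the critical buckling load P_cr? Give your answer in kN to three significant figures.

I = a⁴/12 = 233⁴/12 = 2.456×10^8 mm⁴
I = 2.456×10^8 mm⁴ = 2.456×10^-4 m⁴
Effective length L_e = K·L = 0.7 × 5.78 = 4.046 m
P_cr = π²EI / L_e² = π² × 99.9×10⁹ × 2.456×10^-4 / 4.046² = 1.479×10^7 N

P_cr ≈ 14800 kN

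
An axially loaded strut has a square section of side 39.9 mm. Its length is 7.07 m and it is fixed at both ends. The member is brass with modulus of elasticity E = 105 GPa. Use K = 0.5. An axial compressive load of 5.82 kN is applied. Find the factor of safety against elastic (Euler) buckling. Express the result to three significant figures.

n ≈ 3.01

I = a⁴/12 = 39.9⁴/12 = 2.112×10^5 mm⁴
I = 2.112×10^5 mm⁴ = 2.112×10^-7 m⁴
Effective length L_e = K·L = 0.5 × 7.07 = 3.535 m
P_cr = π²EI / L_e² = π² × 105×10⁹ × 2.112×10^-7 / 3.535² = 1.752×10^4 N
Factor of safety n = P_cr / P = 17.515 / 5.82 = 3.01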